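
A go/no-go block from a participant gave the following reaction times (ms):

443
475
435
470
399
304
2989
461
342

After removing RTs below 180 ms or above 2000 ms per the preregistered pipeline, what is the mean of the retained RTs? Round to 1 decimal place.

416.1 ms

Excluded: 2989
Retained (n=8): Σ = 3329
Mean = 3329/8 = 416.1250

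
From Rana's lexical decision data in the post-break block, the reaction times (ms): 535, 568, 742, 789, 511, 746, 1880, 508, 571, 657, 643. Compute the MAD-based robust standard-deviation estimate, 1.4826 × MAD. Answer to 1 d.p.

152.7 ms

Sorted: 508, 511, 535, 568, 571, 643, 657, 742, 746, 789, 1880 → median = 643
|x − 643| sorted: 0, 14, 72, 75, 99, 103, 108, 132, 135, 146, 1237 → MAD = 103
Robust SD ≈ 1.4826 × 103 = 152.708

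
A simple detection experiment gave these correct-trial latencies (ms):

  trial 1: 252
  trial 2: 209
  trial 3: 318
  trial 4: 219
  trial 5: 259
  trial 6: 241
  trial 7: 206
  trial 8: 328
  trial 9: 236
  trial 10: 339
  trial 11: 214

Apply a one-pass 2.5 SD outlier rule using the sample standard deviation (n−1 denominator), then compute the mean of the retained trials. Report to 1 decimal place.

n = 11, ΣRT = 2821, M = 256.455
Σ(x−M)² = 24406.73; s = √(24406.73/10) = 49.403
Cutoffs: 256.455 ± 2.5·49.403 → [132.9, 380.0]
No RTs fall outside the cutoffs; all 11 retained. Mean = 2821/11 = 256.455

256.5 ms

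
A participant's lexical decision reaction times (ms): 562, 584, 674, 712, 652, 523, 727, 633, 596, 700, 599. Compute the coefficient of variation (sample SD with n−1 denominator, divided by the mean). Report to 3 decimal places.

0.104

n = 11, Σ = 6962, M = 632.9091
Σ(x−M)² = 43674.909; s = √(43674.909/10) = 66.0870
CV = 66.0870 / 632.9091 = 0.10442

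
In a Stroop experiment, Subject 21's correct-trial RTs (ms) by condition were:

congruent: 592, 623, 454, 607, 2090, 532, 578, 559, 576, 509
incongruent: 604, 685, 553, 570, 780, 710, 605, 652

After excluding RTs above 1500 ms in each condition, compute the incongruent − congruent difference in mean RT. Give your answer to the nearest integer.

86 ms

congruent: exclude 2090
M(congruent) = 5030/9 = 558.889
M(incongruent) = 5159/8 = 644.875
Difference = 644.875 − 558.889 = 85.986 ms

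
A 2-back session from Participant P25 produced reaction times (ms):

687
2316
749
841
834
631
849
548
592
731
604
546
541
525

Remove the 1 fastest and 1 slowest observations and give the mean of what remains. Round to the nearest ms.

679 ms

Sorted: 525, 541, 546, 548, 592, 604, 631, 687, 731, 749, 834, 841, 849, 2316
Drop lowest 1 (525) and highest 1 (2316)
Remaining (n=12): Σ = 8153, mean = 8153/12 = 679.417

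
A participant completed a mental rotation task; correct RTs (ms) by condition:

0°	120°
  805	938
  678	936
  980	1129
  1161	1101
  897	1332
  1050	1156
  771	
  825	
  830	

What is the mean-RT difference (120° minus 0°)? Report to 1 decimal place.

210.1 ms

M(0°) = 7997/9 = 888.556
M(120°) = 6592/6 = 1098.667
Difference = 1098.667 − 888.556 = 210.111 ms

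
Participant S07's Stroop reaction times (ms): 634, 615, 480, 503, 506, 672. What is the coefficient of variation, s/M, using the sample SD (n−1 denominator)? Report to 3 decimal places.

n = 6, Σ = 3410, M = 568.3333
Σ(x−M)² = 33193.333; s = √(33193.333/5) = 81.4780
CV = 81.4780 / 568.3333 = 0.14336

0.143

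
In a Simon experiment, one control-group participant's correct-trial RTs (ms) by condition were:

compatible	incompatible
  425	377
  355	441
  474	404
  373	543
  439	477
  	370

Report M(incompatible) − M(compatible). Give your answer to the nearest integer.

M(compatible) = 2066/5 = 413.200
M(incompatible) = 2612/6 = 435.333
Difference = 435.333 − 413.200 = 22.133 ms

22 ms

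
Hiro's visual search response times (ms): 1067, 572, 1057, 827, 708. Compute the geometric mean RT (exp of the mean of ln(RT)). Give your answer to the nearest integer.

ln(RT): 6.9726, 6.3491, 6.9632, 6.7178, 6.5624
Mean ln(RT) = 33.5652/5 = 6.71304
Geometric mean = exp(6.71304) = 823.07 ms

823 ms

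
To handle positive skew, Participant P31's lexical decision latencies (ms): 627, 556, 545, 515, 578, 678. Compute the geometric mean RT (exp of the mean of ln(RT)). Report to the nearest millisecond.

581 ms

ln(RT): 6.4409, 6.3208, 6.3008, 6.2442, 6.3596, 6.5191
Mean ln(RT) = 38.1854/6 = 6.36423
Geometric mean = exp(6.36423) = 580.70 ms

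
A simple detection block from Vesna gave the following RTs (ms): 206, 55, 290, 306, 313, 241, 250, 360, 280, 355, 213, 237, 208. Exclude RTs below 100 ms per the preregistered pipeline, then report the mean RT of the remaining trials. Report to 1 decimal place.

271.6 ms

Excluded: 55
Retained (n=12): Σ = 3259
Mean = 3259/12 = 271.5833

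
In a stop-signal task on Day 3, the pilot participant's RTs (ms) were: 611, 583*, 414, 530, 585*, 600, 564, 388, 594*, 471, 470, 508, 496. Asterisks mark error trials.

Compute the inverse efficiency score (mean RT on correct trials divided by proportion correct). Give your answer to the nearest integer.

657 ms

Correct trials (n=10): 611, 414, 530, 600, 564, 388, 471, 470, 508, 496
Mean correct RT = 5052/10 = 505.2000 ms
Proportion correct = 10/13
IES = 505.2000 / (10/13) = 656.760 ms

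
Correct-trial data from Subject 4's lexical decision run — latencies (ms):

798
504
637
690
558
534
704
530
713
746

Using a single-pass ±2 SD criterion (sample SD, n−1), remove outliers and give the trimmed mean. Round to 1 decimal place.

641.4 ms

n = 10, ΣRT = 6414, M = 641.400
Σ(x−M)² = 96670.40; s = √(96670.40/9) = 103.640
Cutoffs: 641.400 ± 2·103.640 → [434.1, 848.7]
No RTs fall outside the cutoffs; all 10 retained. Mean = 6414/10 = 641.400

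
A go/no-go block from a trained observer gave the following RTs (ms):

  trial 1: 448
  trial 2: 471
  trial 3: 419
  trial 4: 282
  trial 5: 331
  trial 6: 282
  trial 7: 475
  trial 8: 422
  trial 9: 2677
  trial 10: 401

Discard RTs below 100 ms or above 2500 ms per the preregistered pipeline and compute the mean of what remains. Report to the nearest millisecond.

392 ms

Excluded: 2677
Retained (n=9): Σ = 3531
Mean = 3531/9 = 392.3333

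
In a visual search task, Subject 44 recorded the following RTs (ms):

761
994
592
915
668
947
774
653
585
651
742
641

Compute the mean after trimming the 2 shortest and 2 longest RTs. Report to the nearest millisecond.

Sorted: 585, 592, 641, 651, 653, 668, 742, 761, 774, 915, 947, 994
Drop lowest 2 (585, 592) and highest 2 (947, 994)
Remaining (n=8): Σ = 5805, mean = 5805/8 = 725.625

726 ms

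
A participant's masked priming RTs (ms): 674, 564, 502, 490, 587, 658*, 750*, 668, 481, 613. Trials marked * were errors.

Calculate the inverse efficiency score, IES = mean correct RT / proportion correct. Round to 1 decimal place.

715.5 ms

Correct trials (n=8): 674, 564, 502, 490, 587, 668, 481, 613
Mean correct RT = 4579/8 = 572.3750 ms
Proportion correct = 8/10
IES = 572.3750 / (8/10) = 715.469 ms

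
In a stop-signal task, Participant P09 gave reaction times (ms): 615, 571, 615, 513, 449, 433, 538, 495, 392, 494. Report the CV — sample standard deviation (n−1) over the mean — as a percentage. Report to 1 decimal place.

n = 10, Σ = 5115, M = 511.5000
Σ(x−M)² = 50596.500; s = √(50596.500/9) = 74.9789
CV = 74.9789 / 511.5000 = 0.14659 = 14.659%

14.7%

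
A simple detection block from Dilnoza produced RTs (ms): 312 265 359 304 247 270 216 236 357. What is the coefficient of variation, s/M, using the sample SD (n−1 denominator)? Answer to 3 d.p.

0.180

n = 9, Σ = 2566, M = 285.1111
Σ(x−M)² = 20980.889; s = √(20980.889/8) = 51.2114
CV = 51.2114 / 285.1111 = 0.17962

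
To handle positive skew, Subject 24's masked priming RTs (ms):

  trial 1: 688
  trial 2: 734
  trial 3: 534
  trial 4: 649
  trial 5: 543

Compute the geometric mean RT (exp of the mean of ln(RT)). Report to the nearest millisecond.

ln(RT): 6.5338, 6.5985, 6.2804, 6.4754, 6.2971
Mean ln(RT) = 32.1852/5 = 6.43705
Geometric mean = exp(6.43705) = 624.56 ms

625 ms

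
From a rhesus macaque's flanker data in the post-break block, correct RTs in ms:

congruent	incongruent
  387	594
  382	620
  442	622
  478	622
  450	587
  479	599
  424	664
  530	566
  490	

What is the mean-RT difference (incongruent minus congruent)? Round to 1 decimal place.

157.9 ms

M(congruent) = 4062/9 = 451.333
M(incongruent) = 4874/8 = 609.250
Difference = 609.250 − 451.333 = 157.917 ms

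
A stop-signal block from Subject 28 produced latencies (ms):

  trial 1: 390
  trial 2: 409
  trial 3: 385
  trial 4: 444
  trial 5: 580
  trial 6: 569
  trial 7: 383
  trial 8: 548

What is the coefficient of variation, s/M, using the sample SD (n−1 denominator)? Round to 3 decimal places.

0.188

n = 8, Σ = 3708, M = 463.5000
Σ(x−M)² = 53238.000; s = √(53238.000/7) = 87.2091
CV = 87.2091 / 463.5000 = 0.18815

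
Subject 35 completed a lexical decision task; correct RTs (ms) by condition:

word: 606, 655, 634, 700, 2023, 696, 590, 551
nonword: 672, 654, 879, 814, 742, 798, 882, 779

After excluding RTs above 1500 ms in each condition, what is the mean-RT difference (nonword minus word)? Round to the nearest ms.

144 ms

word: exclude 2023
M(word) = 4432/7 = 633.143
M(nonword) = 6220/8 = 777.500
Difference = 777.500 − 633.143 = 144.357 ms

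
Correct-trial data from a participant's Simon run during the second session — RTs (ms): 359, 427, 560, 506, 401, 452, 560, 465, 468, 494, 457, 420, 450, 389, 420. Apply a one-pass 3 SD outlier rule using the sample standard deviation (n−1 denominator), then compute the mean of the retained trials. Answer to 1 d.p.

n = 15, ΣRT = 6828, M = 455.200
Σ(x−M)² = 46200.40; s = √(46200.40/14) = 57.446
Cutoffs: 455.200 ± 3·57.446 → [282.9, 627.5]
No RTs fall outside the cutoffs; all 15 retained. Mean = 6828/15 = 455.200

455.2 ms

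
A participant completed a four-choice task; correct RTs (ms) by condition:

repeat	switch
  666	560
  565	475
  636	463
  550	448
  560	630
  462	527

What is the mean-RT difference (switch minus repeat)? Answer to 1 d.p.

-56.0 ms

M(repeat) = 3439/6 = 573.167
M(switch) = 3103/6 = 517.167
Difference = 517.167 − 573.167 = -56.000 ms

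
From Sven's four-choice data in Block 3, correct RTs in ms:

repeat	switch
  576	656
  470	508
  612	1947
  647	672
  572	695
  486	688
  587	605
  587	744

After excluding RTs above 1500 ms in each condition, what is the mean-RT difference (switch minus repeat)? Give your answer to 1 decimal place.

85.4 ms

switch: exclude 1947
M(repeat) = 4537/8 = 567.125
M(switch) = 4568/7 = 652.571
Difference = 652.571 − 567.125 = 85.446 ms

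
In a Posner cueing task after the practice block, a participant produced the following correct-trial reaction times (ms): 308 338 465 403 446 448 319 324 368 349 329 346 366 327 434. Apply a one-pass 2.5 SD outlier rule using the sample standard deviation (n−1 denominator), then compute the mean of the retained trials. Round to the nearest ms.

371 ms

n = 15, ΣRT = 5570, M = 371.333
Σ(x−M)² = 40195.33; s = √(40195.33/14) = 53.583
Cutoffs: 371.333 ± 2.5·53.583 → [237.4, 505.3]
No RTs fall outside the cutoffs; all 15 retained. Mean = 5570/15 = 371.333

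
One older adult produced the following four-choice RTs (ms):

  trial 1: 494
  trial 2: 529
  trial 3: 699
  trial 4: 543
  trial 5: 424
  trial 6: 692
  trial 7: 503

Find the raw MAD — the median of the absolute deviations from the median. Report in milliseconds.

35 ms

Sorted: 424, 494, 503, 529, 543, 692, 699 → median = 529
|x − 529|: 35, 0, 170, 14, 105, 163, 26
Sorted deviations: 0, 14, 26, 35, 105, 163, 170 → MAD = 35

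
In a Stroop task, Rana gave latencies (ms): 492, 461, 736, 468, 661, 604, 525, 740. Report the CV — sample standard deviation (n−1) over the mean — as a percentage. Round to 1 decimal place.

n = 8, Σ = 4687, M = 585.8750
Σ(x−M)² = 94270.875; s = √(94270.875/7) = 116.0486
CV = 116.0486 / 585.8750 = 0.19808 = 19.808%

19.8%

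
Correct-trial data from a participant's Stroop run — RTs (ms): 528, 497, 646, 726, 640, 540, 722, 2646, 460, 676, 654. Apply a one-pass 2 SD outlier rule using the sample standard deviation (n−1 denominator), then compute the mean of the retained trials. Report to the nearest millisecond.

n = 11, ΣRT = 8735, M = 794.091
Σ(x−M)² = 3853892.91; s = √(3853892.91/10) = 620.797
Cutoffs: 794.091 ± 2·620.797 → [-447.5, 2035.7]
Outside: 2646 → excluded.
Retained (n=10): Σ = 6089, mean = 6089/10 = 608.900

609 ms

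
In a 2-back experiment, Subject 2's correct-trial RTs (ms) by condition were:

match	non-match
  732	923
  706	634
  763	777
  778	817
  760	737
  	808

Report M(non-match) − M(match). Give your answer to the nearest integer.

M(match) = 3739/5 = 747.800
M(non-match) = 4696/6 = 782.667
Difference = 782.667 − 747.800 = 34.867 ms

35 ms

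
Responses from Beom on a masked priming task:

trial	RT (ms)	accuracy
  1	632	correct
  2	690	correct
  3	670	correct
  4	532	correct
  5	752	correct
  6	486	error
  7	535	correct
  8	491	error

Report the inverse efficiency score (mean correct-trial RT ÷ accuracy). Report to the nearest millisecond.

Correct trials (n=6): 632, 690, 670, 532, 752, 535
Mean correct RT = 3811/6 = 635.1667 ms
Proportion correct = 6/8
IES = 635.1667 / (6/8) = 846.889 ms

847 ms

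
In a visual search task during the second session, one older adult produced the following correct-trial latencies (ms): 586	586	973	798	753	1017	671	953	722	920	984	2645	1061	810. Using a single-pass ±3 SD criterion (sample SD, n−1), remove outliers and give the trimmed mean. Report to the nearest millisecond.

n = 14, ΣRT = 13479, M = 962.786
Σ(x−M)² = 3366470.36; s = √(3366470.36/13) = 508.880
Cutoffs: 962.786 ± 3·508.880 → [-563.9, 2489.4]
Outside: 2645 → excluded.
Retained (n=13): Σ = 10834, mean = 10834/13 = 833.385

833 ms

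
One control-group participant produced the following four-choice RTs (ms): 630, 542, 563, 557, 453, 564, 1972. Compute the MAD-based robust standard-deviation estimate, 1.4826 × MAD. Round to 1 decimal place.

31.1 ms

Sorted: 453, 542, 557, 563, 564, 630, 1972 → median = 563
|x − 563| sorted: 0, 1, 6, 21, 67, 110, 1409 → MAD = 21
Robust SD ≈ 1.4826 × 21 = 31.135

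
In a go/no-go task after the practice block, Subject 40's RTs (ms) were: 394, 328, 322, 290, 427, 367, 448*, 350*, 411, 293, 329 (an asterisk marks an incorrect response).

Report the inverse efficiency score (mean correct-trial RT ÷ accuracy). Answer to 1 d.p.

Correct trials (n=9): 394, 328, 322, 290, 427, 367, 411, 293, 329
Mean correct RT = 3161/9 = 351.2222 ms
Proportion correct = 9/11
IES = 351.2222 / (9/11) = 429.272 ms

429.3 ms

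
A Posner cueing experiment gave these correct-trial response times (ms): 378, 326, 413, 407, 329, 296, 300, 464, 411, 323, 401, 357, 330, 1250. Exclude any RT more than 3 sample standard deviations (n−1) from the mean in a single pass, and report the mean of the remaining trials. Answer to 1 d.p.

364.2 ms

n = 14, ΣRT = 5985, M = 427.500
Σ(x−M)² = 760843.50; s = √(760843.50/13) = 241.922
Cutoffs: 427.500 ± 3·241.922 → [-298.3, 1153.3]
Outside: 1250 → excluded.
Retained (n=13): Σ = 4735, mean = 4735/13 = 364.231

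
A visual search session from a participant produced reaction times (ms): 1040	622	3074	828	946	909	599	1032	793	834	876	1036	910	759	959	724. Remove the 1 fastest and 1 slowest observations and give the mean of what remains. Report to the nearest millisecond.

876 ms

Sorted: 599, 622, 724, 759, 793, 828, 834, 876, 909, 910, 946, 959, 1032, 1036, 1040, 3074
Drop lowest 1 (599) and highest 1 (3074)
Remaining (n=14): Σ = 12268, mean = 12268/14 = 876.286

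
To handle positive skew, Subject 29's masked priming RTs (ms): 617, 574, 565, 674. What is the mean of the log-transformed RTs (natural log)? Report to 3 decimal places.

ln(RT): 6.4249, 6.3526, 6.3368, 6.5132
Σ ln(RT) = 25.6276
Mean = 25.6276/4 = 6.40689

6.407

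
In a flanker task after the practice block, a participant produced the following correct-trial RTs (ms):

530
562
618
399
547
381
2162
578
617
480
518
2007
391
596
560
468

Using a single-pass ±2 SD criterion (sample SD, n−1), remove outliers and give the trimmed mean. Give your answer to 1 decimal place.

517.5 ms

n = 16, ΣRT = 11414, M = 713.375
Σ(x−M)² = 4396287.75; s = √(4396287.75/15) = 541.374
Cutoffs: 713.375 ± 2·541.374 → [-369.4, 1796.1]
Outside: 2007, 2162 → excluded.
Retained (n=14): Σ = 7245, mean = 7245/14 = 517.500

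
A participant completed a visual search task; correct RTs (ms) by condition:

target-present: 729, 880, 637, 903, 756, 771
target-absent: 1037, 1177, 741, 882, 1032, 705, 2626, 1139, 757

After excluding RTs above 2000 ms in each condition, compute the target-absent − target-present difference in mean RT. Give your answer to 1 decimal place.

154.4 ms

target-absent: exclude 2626
M(target-present) = 4676/6 = 779.333
M(target-absent) = 7470/8 = 933.750
Difference = 933.750 − 779.333 = 154.417 ms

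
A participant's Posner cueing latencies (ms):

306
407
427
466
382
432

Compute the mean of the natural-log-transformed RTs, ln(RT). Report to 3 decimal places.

ln(RT): 5.7236, 6.0088, 6.0568, 6.1442, 5.9454, 6.0684
Σ ln(RT) = 35.9472
Mean = 35.9472/6 = 5.99120

5.991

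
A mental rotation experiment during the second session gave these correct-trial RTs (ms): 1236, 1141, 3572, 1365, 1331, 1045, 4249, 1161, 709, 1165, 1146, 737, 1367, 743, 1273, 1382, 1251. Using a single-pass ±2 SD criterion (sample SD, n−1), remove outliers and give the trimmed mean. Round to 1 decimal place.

1136.8 ms

n = 17, ΣRT = 24873, M = 1463.118
Σ(x−M)² = 14557951.76; s = √(14557951.76/16) = 953.872
Cutoffs: 1463.118 ± 2·953.872 → [-444.6, 3370.9]
Outside: 3572, 4249 → excluded.
Retained (n=15): Σ = 17052, mean = 17052/15 = 1136.800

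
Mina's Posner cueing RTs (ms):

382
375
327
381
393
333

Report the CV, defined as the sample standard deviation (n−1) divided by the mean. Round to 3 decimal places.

n = 6, Σ = 2191, M = 365.1667
Σ(x−M)² = 3896.833; s = √(3896.833/5) = 27.9171
CV = 27.9171 / 365.1667 = 0.07645

0.076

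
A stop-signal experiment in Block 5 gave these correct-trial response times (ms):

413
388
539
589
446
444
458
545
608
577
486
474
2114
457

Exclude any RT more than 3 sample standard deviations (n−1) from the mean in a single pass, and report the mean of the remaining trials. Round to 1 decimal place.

n = 14, ΣRT = 8538, M = 609.857
Σ(x−M)² = 2495745.71; s = √(2495745.71/13) = 438.156
Cutoffs: 609.857 ± 3·438.156 → [-704.6, 1924.3]
Outside: 2114 → excluded.
Retained (n=13): Σ = 6424, mean = 6424/13 = 494.154

494.2 ms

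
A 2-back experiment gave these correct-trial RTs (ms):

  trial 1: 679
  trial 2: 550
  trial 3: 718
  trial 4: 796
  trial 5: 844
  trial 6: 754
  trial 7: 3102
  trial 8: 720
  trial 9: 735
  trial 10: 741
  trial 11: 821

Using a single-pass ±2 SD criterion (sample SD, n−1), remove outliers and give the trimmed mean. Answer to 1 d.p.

735.8 ms

n = 11, ΣRT = 10460, M = 950.909
Σ(x−M)² = 5151174.91; s = √(5151174.91/10) = 717.717
Cutoffs: 950.909 ± 2·717.717 → [-484.5, 2386.3]
Outside: 3102 → excluded.
Retained (n=10): Σ = 7358, mean = 7358/10 = 735.800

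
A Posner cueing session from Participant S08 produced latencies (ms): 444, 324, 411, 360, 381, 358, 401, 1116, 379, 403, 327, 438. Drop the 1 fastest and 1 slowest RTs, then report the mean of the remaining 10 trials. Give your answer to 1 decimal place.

Sorted: 324, 327, 358, 360, 379, 381, 401, 403, 411, 438, 444, 1116
Drop lowest 1 (324) and highest 1 (1116)
Remaining (n=10): Σ = 3902, mean = 3902/10 = 390.200

390.2 ms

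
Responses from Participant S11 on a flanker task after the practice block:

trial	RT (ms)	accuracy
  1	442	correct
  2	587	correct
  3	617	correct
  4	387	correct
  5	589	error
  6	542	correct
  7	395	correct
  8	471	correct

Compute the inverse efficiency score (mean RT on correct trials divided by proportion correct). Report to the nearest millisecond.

Correct trials (n=7): 442, 587, 617, 387, 542, 395, 471
Mean correct RT = 3441/7 = 491.5714 ms
Proportion correct = 7/8
IES = 491.5714 / (7/8) = 561.796 ms

562 ms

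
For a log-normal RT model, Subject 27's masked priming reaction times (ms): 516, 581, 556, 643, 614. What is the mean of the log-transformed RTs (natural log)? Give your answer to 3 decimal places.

ln(RT): 6.2461, 6.3648, 6.3208, 6.4661, 6.4200
Σ ln(RT) = 31.8178
Mean = 31.8178/5 = 6.36355

6.364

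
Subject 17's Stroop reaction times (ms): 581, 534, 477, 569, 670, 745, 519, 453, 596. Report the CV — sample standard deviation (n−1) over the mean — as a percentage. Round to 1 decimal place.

16.1%

n = 9, Σ = 5144, M = 571.5556
Σ(x−M)² = 67636.222; s = √(67636.222/8) = 91.9485
CV = 91.9485 / 571.5556 = 0.16087 = 16.087%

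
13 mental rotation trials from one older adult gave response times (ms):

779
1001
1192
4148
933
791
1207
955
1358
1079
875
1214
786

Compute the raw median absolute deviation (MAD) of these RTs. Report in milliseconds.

Sorted: 779, 786, 791, 875, 933, 955, 1001, 1079, 1192, 1207, 1214, 1358, 4148 → median = 1001
|x − 1001|: 222, 0, 191, 3147, 68, 210, 206, 46, 357, 78, 126, 213, 215
Sorted deviations: 0, 46, 68, 78, 126, 191, 206, 210, 213, 215, 222, 357, 3147 → MAD = 206

206 ms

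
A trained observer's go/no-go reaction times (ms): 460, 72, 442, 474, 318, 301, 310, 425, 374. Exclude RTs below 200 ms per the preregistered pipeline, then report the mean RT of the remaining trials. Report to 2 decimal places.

Excluded: 72
Retained (n=8): Σ = 3104
Mean = 3104/8 = 388.0000

388.00 ms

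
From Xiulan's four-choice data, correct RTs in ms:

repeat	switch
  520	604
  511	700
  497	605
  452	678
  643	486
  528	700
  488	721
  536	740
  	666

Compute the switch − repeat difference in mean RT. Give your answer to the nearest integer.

134 ms

M(repeat) = 4175/8 = 521.875
M(switch) = 5900/9 = 655.556
Difference = 655.556 − 521.875 = 133.681 ms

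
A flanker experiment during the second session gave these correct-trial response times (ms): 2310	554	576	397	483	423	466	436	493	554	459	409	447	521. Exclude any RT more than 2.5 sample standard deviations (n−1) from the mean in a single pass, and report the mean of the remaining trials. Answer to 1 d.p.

n = 14, ΣRT = 8528, M = 609.143
Σ(x−M)² = 3156277.71; s = √(3156277.71/13) = 492.738
Cutoffs: 609.143 ± 2.5·492.738 → [-622.7, 1841.0]
Outside: 2310 → excluded.
Retained (n=13): Σ = 6218, mean = 6218/13 = 478.308

478.3 ms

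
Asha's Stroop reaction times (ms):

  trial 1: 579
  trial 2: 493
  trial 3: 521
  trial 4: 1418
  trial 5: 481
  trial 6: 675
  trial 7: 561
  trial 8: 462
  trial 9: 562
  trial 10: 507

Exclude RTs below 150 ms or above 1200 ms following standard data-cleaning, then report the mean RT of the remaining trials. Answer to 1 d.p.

Excluded: 1418
Retained (n=9): Σ = 4841
Mean = 4841/9 = 537.8889

537.9 ms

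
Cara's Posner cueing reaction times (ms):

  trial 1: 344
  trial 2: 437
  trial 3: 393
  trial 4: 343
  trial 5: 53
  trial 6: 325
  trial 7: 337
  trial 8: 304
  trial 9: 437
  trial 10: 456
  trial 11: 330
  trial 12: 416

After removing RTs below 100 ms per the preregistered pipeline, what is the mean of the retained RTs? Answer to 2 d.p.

Excluded: 53
Retained (n=11): Σ = 4122
Mean = 4122/11 = 374.7273

374.73 ms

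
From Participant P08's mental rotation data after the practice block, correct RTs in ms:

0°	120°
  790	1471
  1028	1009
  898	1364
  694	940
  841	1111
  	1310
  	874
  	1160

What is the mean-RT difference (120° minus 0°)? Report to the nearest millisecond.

305 ms

M(0°) = 4251/5 = 850.200
M(120°) = 9239/8 = 1154.875
Difference = 1154.875 − 850.200 = 304.675 ms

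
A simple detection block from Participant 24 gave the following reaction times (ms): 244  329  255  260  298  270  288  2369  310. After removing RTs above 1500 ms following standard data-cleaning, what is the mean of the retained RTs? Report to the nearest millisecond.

282 ms

Excluded: 2369
Retained (n=8): Σ = 2254
Mean = 2254/8 = 281.7500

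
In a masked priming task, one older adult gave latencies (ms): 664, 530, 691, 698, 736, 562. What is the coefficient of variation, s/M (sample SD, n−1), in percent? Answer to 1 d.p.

12.7%

n = 6, Σ = 3881, M = 646.8333
Σ(x−M)² = 33660.833; s = √(33660.833/5) = 82.0498
CV = 82.0498 / 646.8333 = 0.12685 = 12.685%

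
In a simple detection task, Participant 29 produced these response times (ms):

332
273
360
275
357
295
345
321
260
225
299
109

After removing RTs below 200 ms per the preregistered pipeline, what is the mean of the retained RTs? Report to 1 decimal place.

Excluded: 109
Retained (n=11): Σ = 3342
Mean = 3342/11 = 303.8182

303.8 ms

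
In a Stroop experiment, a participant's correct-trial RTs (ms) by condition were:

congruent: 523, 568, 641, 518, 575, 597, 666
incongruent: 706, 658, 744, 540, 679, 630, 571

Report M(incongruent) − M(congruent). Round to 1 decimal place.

M(congruent) = 4088/7 = 584.000
M(incongruent) = 4528/7 = 646.857
Difference = 646.857 − 584.000 = 62.857 ms

62.9 ms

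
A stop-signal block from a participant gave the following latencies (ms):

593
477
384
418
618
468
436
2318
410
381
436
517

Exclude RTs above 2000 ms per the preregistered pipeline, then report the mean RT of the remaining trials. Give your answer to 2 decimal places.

467.09 ms

Excluded: 2318
Retained (n=11): Σ = 5138
Mean = 5138/11 = 467.0909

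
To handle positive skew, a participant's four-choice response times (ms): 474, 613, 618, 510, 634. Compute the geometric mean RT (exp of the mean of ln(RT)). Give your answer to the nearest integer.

ln(RT): 6.1612, 6.4184, 6.4265, 6.2344, 6.4520
Mean ln(RT) = 31.6925/5 = 6.33850
Geometric mean = exp(6.33850) = 565.95 ms

566 ms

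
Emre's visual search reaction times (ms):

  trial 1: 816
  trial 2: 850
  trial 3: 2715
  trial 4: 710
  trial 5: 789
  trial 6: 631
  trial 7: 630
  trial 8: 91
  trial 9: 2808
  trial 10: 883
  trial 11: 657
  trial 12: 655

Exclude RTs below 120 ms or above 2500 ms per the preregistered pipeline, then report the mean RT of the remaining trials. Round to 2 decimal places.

735.67 ms

Excluded: 91, 2715, 2808
Retained (n=9): Σ = 6621
Mean = 6621/9 = 735.6667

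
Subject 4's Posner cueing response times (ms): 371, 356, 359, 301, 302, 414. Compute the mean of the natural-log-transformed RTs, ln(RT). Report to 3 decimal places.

5.853

ln(RT): 5.9162, 5.8749, 5.8833, 5.7071, 5.7104, 6.0259
Σ ln(RT) = 35.1179
Mean = 35.1179/6 = 5.85298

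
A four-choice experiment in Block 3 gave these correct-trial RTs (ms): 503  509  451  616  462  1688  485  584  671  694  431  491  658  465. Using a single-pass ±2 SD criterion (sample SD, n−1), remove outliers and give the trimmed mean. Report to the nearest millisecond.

n = 14, ΣRT = 8708, M = 622.000
Σ(x−M)² = 1325548.00; s = √(1325548.00/13) = 319.320
Cutoffs: 622.000 ± 2·319.320 → [-16.6, 1260.6]
Outside: 1688 → excluded.
Retained (n=13): Σ = 7020, mean = 7020/13 = 540.000

540 ms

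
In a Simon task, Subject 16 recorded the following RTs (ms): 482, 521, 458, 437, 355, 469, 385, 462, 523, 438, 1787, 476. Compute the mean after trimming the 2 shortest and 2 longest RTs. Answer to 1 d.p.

Sorted: 355, 385, 437, 438, 458, 462, 469, 476, 482, 521, 523, 1787
Drop lowest 2 (355, 385) and highest 2 (523, 1787)
Remaining (n=8): Σ = 3743, mean = 3743/8 = 467.875

467.9 ms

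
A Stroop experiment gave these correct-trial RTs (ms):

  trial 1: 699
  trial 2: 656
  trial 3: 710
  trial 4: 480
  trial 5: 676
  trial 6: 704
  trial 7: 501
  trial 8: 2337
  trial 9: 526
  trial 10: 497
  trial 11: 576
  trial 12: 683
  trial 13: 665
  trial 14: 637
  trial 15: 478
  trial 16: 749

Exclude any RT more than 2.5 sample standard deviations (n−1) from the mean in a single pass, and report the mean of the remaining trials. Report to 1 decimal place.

n = 16, ΣRT = 11574, M = 723.375
Σ(x−M)² = 2905685.75; s = √(2905685.75/15) = 440.128
Cutoffs: 723.375 ± 2.5·440.128 → [-376.9, 1823.7]
Outside: 2337 → excluded.
Retained (n=15): Σ = 9237, mean = 9237/15 = 615.800

615.8 ms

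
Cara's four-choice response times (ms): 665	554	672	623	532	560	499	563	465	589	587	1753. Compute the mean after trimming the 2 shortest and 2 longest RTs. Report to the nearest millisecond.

584 ms

Sorted: 465, 499, 532, 554, 560, 563, 587, 589, 623, 665, 672, 1753
Drop lowest 2 (465, 499) and highest 2 (672, 1753)
Remaining (n=8): Σ = 4673, mean = 4673/8 = 584.125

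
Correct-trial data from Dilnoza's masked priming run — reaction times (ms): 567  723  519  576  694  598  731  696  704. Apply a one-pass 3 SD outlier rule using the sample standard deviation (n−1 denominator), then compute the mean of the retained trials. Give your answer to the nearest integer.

645 ms

n = 9, ΣRT = 5808, M = 645.333
Σ(x−M)² = 50892.00; s = √(50892.00/8) = 79.759
Cutoffs: 645.333 ± 3·79.759 → [406.1, 884.6]
No RTs fall outside the cutoffs; all 9 retained. Mean = 5808/9 = 645.333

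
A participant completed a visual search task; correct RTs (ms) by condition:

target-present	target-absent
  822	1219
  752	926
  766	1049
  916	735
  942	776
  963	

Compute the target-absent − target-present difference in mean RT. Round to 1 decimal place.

M(target-present) = 5161/6 = 860.167
M(target-absent) = 4705/5 = 941.000
Difference = 941.000 − 860.167 = 80.833 ms

80.8 ms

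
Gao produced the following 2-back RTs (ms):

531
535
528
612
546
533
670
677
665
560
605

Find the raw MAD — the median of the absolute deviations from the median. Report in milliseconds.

Sorted: 528, 531, 533, 535, 546, 560, 605, 612, 665, 670, 677 → median = 560
|x − 560|: 29, 25, 32, 52, 14, 27, 110, 117, 105, 0, 45
Sorted deviations: 0, 14, 25, 27, 29, 32, 45, 52, 105, 110, 117 → MAD = 32

32 ms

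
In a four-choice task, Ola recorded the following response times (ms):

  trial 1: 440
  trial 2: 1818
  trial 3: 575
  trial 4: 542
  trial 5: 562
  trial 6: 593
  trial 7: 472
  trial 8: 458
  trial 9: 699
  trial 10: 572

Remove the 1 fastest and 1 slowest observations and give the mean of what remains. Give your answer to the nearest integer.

559 ms

Sorted: 440, 458, 472, 542, 562, 572, 575, 593, 699, 1818
Drop lowest 1 (440) and highest 1 (1818)
Remaining (n=8): Σ = 4473, mean = 4473/8 = 559.125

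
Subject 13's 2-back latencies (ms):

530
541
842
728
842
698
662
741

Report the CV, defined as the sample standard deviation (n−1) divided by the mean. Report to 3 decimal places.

n = 8, Σ = 5584, M = 698.0000
Σ(x−M)² = 98390.000; s = √(98390.000/7) = 118.5568
CV = 118.5568 / 698.0000 = 0.16985

0.170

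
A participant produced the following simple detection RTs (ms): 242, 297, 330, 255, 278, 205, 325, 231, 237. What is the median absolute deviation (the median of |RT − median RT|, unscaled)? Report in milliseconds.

24 ms

Sorted: 205, 231, 237, 242, 255, 278, 297, 325, 330 → median = 255
|x − 255|: 13, 42, 75, 0, 23, 50, 70, 24, 18
Sorted deviations: 0, 13, 18, 23, 24, 42, 50, 70, 75 → MAD = 24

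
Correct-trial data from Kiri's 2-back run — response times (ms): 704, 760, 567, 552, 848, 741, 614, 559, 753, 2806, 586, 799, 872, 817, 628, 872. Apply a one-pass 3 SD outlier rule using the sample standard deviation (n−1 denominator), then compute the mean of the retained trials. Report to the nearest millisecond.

n = 16, ΣRT = 13478, M = 842.375
Σ(x−M)² = 4308623.75; s = √(4308623.75/15) = 535.949
Cutoffs: 842.375 ± 3·535.949 → [-765.5, 2450.2]
Outside: 2806 → excluded.
Retained (n=15): Σ = 10672, mean = 10672/15 = 711.467

711 ms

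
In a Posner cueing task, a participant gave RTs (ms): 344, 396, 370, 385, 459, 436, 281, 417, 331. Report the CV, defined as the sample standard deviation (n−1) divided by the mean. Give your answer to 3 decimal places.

0.146

n = 9, Σ = 3419, M = 379.8889
Σ(x−M)² = 24624.889; s = √(24624.889/8) = 55.4807
CV = 55.4807 / 379.8889 = 0.14604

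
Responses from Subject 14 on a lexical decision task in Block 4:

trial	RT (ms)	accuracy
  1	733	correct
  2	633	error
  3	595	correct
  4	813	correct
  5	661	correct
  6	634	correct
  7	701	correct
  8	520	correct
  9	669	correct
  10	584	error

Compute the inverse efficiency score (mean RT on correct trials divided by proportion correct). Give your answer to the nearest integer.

832 ms

Correct trials (n=8): 733, 595, 813, 661, 634, 701, 520, 669
Mean correct RT = 5326/8 = 665.7500 ms
Proportion correct = 8/10
IES = 665.7500 / (8/10) = 832.188 ms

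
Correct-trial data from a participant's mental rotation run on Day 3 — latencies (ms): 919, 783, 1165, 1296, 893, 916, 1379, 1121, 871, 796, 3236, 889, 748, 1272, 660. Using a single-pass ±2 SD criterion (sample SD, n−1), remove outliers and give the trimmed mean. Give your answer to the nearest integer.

979 ms

n = 15, ΣRT = 16944, M = 1129.600
Σ(x−M)² = 5416697.60; s = √(5416697.60/14) = 622.018
Cutoffs: 1129.600 ± 2·622.018 → [-114.4, 2373.6]
Outside: 3236 → excluded.
Retained (n=14): Σ = 13708, mean = 13708/14 = 979.143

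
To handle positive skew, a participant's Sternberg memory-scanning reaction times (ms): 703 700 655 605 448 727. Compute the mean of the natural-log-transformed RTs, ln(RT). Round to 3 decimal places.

6.448

ln(RT): 6.5554, 6.5511, 6.4846, 6.4052, 6.1048, 6.5889
Σ ln(RT) = 38.6900
Mean = 38.6900/6 = 6.44834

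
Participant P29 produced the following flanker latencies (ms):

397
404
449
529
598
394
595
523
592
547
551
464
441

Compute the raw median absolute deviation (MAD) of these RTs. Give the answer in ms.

72 ms

Sorted: 394, 397, 404, 441, 449, 464, 523, 529, 547, 551, 592, 595, 598 → median = 523
|x − 523|: 126, 119, 74, 6, 75, 129, 72, 0, 69, 24, 28, 59, 82
Sorted deviations: 0, 6, 24, 28, 59, 69, 72, 74, 75, 82, 119, 126, 129 → MAD = 72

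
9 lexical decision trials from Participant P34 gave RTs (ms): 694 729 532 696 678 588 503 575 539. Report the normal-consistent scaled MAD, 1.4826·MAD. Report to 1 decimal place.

Sorted: 503, 532, 539, 575, 588, 678, 694, 696, 729 → median = 588
|x − 588| sorted: 0, 13, 49, 56, 85, 90, 106, 108, 141 → MAD = 85
Robust SD ≈ 1.4826 × 85 = 126.021

126.0 ms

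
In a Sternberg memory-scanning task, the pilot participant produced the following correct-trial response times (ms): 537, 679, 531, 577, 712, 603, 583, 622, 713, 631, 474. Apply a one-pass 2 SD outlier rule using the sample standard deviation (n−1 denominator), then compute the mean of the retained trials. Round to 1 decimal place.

n = 11, ΣRT = 6662, M = 605.636
Σ(x−M)² = 58082.55; s = √(58082.55/10) = 76.212
Cutoffs: 605.636 ± 2·76.212 → [453.2, 758.1]
No RTs fall outside the cutoffs; all 11 retained. Mean = 6662/11 = 605.636

605.6 ms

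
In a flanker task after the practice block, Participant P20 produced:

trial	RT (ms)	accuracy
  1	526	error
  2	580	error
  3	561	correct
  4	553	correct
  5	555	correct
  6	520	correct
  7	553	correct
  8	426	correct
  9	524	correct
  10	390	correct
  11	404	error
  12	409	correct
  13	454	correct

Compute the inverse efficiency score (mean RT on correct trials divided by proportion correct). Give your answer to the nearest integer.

643 ms

Correct trials (n=10): 561, 553, 555, 520, 553, 426, 524, 390, 409, 454
Mean correct RT = 4945/10 = 494.5000 ms
Proportion correct = 10/13
IES = 494.5000 / (10/13) = 642.850 ms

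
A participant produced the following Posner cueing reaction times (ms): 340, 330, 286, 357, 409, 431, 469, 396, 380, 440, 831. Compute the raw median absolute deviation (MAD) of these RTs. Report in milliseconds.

Sorted: 286, 330, 340, 357, 380, 396, 409, 431, 440, 469, 831 → median = 396
|x − 396|: 56, 66, 110, 39, 13, 35, 73, 0, 16, 44, 435
Sorted deviations: 0, 13, 16, 35, 39, 44, 56, 66, 73, 110, 435 → MAD = 44

44 ms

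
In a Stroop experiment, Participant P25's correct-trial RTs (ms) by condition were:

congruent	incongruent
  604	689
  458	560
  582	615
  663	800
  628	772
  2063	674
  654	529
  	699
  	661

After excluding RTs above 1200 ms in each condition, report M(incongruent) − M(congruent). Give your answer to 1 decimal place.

congruent: exclude 2063
M(congruent) = 3589/6 = 598.167
M(incongruent) = 5999/9 = 666.556
Difference = 666.556 − 598.167 = 68.389 ms

68.4 ms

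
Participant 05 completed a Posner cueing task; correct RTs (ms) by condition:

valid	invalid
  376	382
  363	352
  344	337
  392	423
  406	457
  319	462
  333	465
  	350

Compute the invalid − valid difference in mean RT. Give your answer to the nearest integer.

M(valid) = 2533/7 = 361.857
M(invalid) = 3228/8 = 403.500
Difference = 403.500 − 361.857 = 41.643 ms

42 ms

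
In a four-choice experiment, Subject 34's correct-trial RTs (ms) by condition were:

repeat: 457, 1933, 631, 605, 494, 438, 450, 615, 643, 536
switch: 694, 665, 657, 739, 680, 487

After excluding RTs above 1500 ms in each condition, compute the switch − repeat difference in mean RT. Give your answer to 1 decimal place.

112.7 ms

repeat: exclude 1933
M(repeat) = 4869/9 = 541.000
M(switch) = 3922/6 = 653.667
Difference = 653.667 − 541.000 = 112.667 ms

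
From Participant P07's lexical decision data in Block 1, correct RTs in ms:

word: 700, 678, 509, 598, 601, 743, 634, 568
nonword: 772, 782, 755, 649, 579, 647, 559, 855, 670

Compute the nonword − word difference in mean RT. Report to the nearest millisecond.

68 ms

M(word) = 5031/8 = 628.875
M(nonword) = 6268/9 = 696.444
Difference = 696.444 − 628.875 = 67.569 ms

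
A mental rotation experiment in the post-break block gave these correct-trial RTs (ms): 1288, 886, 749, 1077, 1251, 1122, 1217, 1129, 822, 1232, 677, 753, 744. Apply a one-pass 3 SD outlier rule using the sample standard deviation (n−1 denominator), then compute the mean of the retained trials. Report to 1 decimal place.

995.9 ms

n = 13, ΣRT = 12947, M = 995.923
Σ(x−M)² = 622650.92; s = √(622650.92/12) = 227.788
Cutoffs: 995.923 ± 3·227.788 → [312.6, 1679.3]
No RTs fall outside the cutoffs; all 13 retained. Mean = 12947/13 = 995.923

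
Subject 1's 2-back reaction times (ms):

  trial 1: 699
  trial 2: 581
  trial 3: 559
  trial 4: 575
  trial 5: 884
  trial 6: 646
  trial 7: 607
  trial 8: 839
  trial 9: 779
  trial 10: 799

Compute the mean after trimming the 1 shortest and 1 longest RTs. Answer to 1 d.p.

Sorted: 559, 575, 581, 607, 646, 699, 779, 799, 839, 884
Drop lowest 1 (559) and highest 1 (884)
Remaining (n=8): Σ = 5525, mean = 5525/8 = 690.625

690.6 ms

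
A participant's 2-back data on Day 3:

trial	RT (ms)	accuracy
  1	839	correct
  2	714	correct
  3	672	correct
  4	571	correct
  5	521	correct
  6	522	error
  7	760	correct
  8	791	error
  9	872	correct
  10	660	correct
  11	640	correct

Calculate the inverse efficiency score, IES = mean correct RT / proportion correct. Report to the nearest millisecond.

849 ms

Correct trials (n=9): 839, 714, 672, 571, 521, 760, 872, 660, 640
Mean correct RT = 6249/9 = 694.3333 ms
Proportion correct = 9/11
IES = 694.3333 / (9/11) = 848.630 ms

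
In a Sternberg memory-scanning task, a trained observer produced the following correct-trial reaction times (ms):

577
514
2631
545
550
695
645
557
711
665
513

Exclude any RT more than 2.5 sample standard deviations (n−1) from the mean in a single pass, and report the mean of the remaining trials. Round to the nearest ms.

n = 11, ΣRT = 8603, M = 782.091
Σ(x−M)² = 3810696.91; s = √(3810696.91/10) = 617.308
Cutoffs: 782.091 ± 2.5·617.308 → [-761.2, 2325.4]
Outside: 2631 → excluded.
Retained (n=10): Σ = 5972, mean = 5972/10 = 597.200

597 ms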